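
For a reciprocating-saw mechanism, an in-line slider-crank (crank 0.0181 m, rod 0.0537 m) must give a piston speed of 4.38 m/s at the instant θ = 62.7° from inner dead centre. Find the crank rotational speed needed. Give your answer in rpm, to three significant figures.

2240

For an in-line slider-crank, |v_piston| = rω|sinθ|·[1 + r cosθ/√(L² − r² sin²θ)].
With r = 0.0181 m, L = 0.0537 m, θ = 62.7°: the bracketed kinematic factor |dx/dθ| = 0.01869 m.
ω = v/|dx/dθ| = 4.38/0.01869 = 234.35 rad/s.
N = 60ω/(2π) = 2237.9 rpm.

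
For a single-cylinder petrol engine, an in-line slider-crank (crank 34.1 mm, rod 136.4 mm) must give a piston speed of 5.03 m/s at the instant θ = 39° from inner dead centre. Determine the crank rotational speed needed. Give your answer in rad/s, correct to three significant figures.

196

For an in-line slider-crank, |v_piston| = rω|sinθ|·[1 + r cosθ/√(L² − r² sin²θ)].
With r = 0.0341 m, L = 0.1364 m, θ = 39°: the bracketed kinematic factor |dx/dθ| = 0.025682 m.
ω = v/|dx/dθ| = 5.03/0.025682 = 195.86 rad/s.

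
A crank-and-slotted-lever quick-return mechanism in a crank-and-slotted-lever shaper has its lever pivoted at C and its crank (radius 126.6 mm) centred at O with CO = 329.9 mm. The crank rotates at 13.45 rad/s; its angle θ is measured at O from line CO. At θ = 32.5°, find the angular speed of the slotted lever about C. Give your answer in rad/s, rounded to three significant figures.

ω = 13.45 rad/s
Crank pin A relative to C: A = (d + r cosθ, r sinθ); lever angle φ = atan2(r sinθ, d + r cosθ).
Differentiating tanφ: φ̇ = rω(d cosθ + r)/(d² + r² + 2dr cosθ).
d² + r² + 2dr cosθ = |CA|² = 0.195311 m²;  d cosθ + r = +0.40483 m.
|ω_lever| = |0.1266·13.45·+0.40483| / 0.195311 = 3.5295 rad/s.

3.53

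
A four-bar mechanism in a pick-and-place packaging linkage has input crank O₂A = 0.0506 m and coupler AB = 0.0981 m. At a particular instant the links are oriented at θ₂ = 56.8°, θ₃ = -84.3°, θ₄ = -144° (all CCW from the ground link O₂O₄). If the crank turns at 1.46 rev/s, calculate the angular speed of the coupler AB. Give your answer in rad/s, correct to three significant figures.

1.95

ω₂ = 9.173 rad/s (from 1.46 rev/s).
Differentiating the loop-closure r₂e^{iθ₂}+r₃e^{iθ₃}=r₁+r₄e^{iθ₄} gives r₂ω₂e^{iθ₂}+r₃ω₃e^{iθ₃}=r₄ω₄e^{iθ₄}.
Eliminating the other unknown: ω₃ = r₂ω₂ sin(θ₄−θ₂) / [r₃ sin(θ₃−θ₄)].
Numerator sine = +0.35511; denominator sine = +0.86340.
Result = 0.0506·9.173·(+0.35511) / (0.0981·(+0.86340)) = +1.9461 rad/s; magnitude 1.9461 rad/s.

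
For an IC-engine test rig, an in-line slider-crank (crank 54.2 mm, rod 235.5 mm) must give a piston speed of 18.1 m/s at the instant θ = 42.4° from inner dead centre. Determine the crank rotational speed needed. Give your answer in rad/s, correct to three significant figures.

423

For an in-line slider-crank, |v_piston| = rω|sinθ|·[1 + r cosθ/√(L² − r² sin²θ)].
With r = 0.0542 m, L = 0.2355 m, θ = 42.4°: the bracketed kinematic factor |dx/dθ| = 0.042835 m.
ω = v/|dx/dθ| = 18.1/0.042835 = 422.55 rad/s.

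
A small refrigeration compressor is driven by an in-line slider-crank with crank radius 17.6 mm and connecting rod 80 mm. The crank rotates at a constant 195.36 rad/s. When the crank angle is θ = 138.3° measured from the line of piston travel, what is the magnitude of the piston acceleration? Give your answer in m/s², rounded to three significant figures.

483

ω = 195.4 rad/s
x(θ) = r cosθ + √(L² − r² sin²θ); with ω constant, a = ω²·d²x/dθ².
d²x/dθ² = −r cosθ − r²(cos2θ)/√u − r⁴ sin²2θ/(4u^{3/2}),  u = L² − r² sin²θ = 0.00626292 m².
Substituting r = 0.0176 m, L = 0.08 m, θ = 138.3°: d²x/dθ² = +0.012643 m.
a = ω²·d²x/dθ² = (195.4)²·(+0.012643) = +482.53 m/s²;  |a| = 482.53 m/s².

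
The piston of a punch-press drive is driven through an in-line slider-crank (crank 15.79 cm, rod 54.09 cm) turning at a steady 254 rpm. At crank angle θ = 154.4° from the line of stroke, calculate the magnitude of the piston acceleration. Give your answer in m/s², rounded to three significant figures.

79.7

ω = 2π·254/60 = 26.6 rad/s
x(θ) = r cosθ + √(L² − r² sin²θ); with ω constant, a = ω²·d²x/dθ².
d²x/dθ² = −r cosθ − r²(cos2θ)/√u − r⁴ sin²2θ/(4u^{3/2}),  u = L² − r² sin²θ = 0.287918 m².
Substituting r = 0.1579 m, L = 0.5409 m, θ = 154.4°: d²x/dθ² = +0.11267 m.
a = ω²·d²x/dθ² = (26.6)²·(+0.11267) = +79.716 m/s²;  |a| = 79.716 m/s².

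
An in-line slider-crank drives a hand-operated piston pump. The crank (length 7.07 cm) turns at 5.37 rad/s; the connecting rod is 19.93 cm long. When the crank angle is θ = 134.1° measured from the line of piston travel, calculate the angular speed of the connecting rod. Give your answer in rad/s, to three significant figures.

1.37

ω = 5.37 rad/s
The rod makes angle φ with the slider axis where L sinφ = r sinθ; differentiating, L cosφ·φ̇ = r ω cosθ.
L cosφ = √(L² − r² sin²θ) = 0.19272 m.
|ω_rod| = r ω |cosθ| / √(L² − r² sin²θ) = 0.0707·5.37·0.69591/0.19272 = 1.3709 rad/s.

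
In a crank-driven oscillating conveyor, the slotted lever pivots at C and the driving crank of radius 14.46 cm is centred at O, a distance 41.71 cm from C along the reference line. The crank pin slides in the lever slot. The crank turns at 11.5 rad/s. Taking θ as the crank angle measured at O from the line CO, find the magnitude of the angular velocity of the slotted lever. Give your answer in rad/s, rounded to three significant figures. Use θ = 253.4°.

ω = 11.5 rad/s
Crank pin A relative to C: A = (d + r cosθ, r sinθ); lever angle φ = atan2(r sinθ, d + r cosθ).
Differentiating tanφ: φ̇ = rω(d cosθ + r)/(d² + r² + 2dr cosθ).
d² + r² + 2dr cosθ = |CA|² = 0.16042 m²;  d cosθ + r = +0.025439 m.
|ω_lever| = |0.1446·11.5·+0.025439| / 0.16042 = 0.2637 rad/s.

0.264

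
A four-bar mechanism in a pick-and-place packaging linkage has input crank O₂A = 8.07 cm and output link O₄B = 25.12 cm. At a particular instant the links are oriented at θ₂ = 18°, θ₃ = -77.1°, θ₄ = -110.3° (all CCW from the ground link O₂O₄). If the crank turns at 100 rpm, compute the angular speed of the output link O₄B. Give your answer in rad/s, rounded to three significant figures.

6.12

ω₂ = 10.47 rad/s (from 100 rpm).
Differentiating the loop-closure r₂e^{iθ₂}+r₃e^{iθ₃}=r₁+r₄e^{iθ₄} gives r₂ω₂e^{iθ₂}+r₃ω₃e^{iθ₃}=r₄ω₄e^{iθ₄}.
Eliminating the other unknown: ω₄ = r₂ω₂ sin(θ₂−θ₃) / [r₄ sin(θ₄−θ₃)].
Numerator sine = +0.99604; denominator sine = -0.54756.
Result = 0.0807·10.47·(+0.99604) / (0.2512·(-0.54756)) = -6.1196 rad/s; magnitude 6.1196 rad/s.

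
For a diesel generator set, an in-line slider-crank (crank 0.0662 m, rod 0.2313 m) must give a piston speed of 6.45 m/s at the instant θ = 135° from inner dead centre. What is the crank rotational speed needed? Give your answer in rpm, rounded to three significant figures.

1660

For an in-line slider-crank, |v_piston| = rω|sinθ|·[1 + r cosθ/√(L² − r² sin²θ)].
With r = 0.0662 m, L = 0.2313 m, θ = 135°: the bracketed kinematic factor |dx/dθ| = 0.037137 m.
ω = v/|dx/dθ| = 6.45/0.037137 = 173.68 rad/s.
N = 60ω/(2π) = 1658.5 rpm.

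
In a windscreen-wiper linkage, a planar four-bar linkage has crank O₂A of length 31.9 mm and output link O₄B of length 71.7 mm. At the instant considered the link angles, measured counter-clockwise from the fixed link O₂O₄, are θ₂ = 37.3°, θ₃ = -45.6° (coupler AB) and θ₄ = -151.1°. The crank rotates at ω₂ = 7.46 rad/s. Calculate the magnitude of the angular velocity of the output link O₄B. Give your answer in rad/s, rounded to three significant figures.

3.42

ω₂ = 7.46 rad/s
Differentiating the loop-closure r₂e^{iθ₂}+r₃e^{iθ₃}=r₁+r₄e^{iθ₄} gives r₂ω₂e^{iθ₂}+r₃ω₃e^{iθ₃}=r₄ω₄e^{iθ₄}.
Eliminating the other unknown: ω₄ = r₂ω₂ sin(θ₂−θ₃) / [r₄ sin(θ₄−θ₃)].
Numerator sine = +0.99233; denominator sine = -0.96363.
Result = 0.0319·7.46·(+0.99233) / (0.0717·(-0.96363)) = -3.4179 rad/s; magnitude 3.4179 rad/s.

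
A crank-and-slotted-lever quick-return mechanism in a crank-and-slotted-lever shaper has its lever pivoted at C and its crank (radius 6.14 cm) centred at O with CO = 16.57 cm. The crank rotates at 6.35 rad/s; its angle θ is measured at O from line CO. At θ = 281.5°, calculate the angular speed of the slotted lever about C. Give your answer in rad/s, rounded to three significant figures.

ω = 6.35 rad/s
Crank pin A relative to C: A = (d + r cosθ, r sinθ); lever angle φ = atan2(r sinθ, d + r cosθ).
Differentiating tanφ: φ̇ = rω(d cosθ + r)/(d² + r² + 2dr cosθ).
d² + r² + 2dr cosθ = |CA|² = 0.0352832 m²;  d cosθ + r = +0.094435 m.
|ω_lever| = |0.0614·6.35·+0.094435| / 0.0352832 = 1.0435 rad/s.

1.04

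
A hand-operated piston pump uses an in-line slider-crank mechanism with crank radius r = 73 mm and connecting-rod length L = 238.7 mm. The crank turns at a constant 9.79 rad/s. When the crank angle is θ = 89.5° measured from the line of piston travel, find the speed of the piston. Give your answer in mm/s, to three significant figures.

ω = 9.79 rad/s
For an in-line slider-crank, x = r cosθ + √(L² − r² sin²θ), so v = −rω sinθ·[1 + r cosθ/√(L² − r² sin²θ)].
With r = 0.073 m, L = 0.2387 m, θ = 89.5°: √(L² − r² sin²θ) = 0.22726 m.
v = −0.073·9.79·0.99996·[1 + 0.073·0.00873/0.22726] = -0.71665 m/s.
|v| = 0.71665 m/s = 716.65 mm/s.

717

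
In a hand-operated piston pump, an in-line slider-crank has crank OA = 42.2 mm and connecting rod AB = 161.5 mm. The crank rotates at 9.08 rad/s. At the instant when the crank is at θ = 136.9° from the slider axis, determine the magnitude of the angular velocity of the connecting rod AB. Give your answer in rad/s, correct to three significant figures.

ω = 9.08 rad/s
The rod makes angle φ with the slider axis where L sinφ = r sinθ; differentiating, L cosφ·φ̇ = r ω cosθ.
L cosφ = √(L² − r² sin²θ) = 0.15891 m.
|ω_rod| = r ω |cosθ| / √(L² − r² sin²θ) = 0.0422·9.08·0.73016/0.15891 = 1.7607 rad/s.

1.76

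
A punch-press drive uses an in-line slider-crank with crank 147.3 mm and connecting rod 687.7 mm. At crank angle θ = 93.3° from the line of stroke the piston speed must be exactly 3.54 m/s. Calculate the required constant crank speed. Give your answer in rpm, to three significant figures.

233

For an in-line slider-crank, |v_piston| = rω|sinθ|·[1 + r cosθ/√(L² − r² sin²θ)].
With r = 0.1473 m, L = 0.6877 m, θ = 93.3°: the bracketed kinematic factor |dx/dθ| = 0.1452 m.
ω = v/|dx/dθ| = 3.54/0.1452 = 24.38 rad/s.
N = 60ω/(2π) = 232.81 rpm.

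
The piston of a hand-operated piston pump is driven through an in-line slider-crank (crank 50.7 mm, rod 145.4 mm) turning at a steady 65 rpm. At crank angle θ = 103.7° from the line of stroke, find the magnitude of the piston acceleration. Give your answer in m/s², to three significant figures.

1.32

ω = 2π·65/60 = 6.807 rad/s
x(θ) = r cosθ + √(L² − r² sin²θ); with ω constant, a = ω²·d²x/dθ².
d²x/dθ² = −r cosθ − r²(cos2θ)/√u − r⁴ sin²2θ/(4u^{3/2}),  u = L² − r² sin²θ = 0.0187149 m².
Substituting r = 0.0507 m, L = 0.1454 m, θ = 103.7°: d²x/dθ² = +0.028553 m.
a = ω²·d²x/dθ² = (6.807)²·(+0.028553) = +1.3229 m/s²;  |a| = 1.3229 m/s².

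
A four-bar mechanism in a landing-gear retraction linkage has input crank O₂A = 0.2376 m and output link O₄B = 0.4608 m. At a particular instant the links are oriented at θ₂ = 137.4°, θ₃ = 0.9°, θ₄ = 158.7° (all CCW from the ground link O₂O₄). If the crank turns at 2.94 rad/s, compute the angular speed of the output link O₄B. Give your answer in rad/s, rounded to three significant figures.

2.76

ω₂ = 2.94 rad/s
Differentiating the loop-closure r₂e^{iθ₂}+r₃e^{iθ₃}=r₁+r₄e^{iθ₄} gives r₂ω₂e^{iθ₂}+r₃ω₃e^{iθ₃}=r₄ω₄e^{iθ₄}.
Eliminating the other unknown: ω₄ = r₂ω₂ sin(θ₂−θ₃) / [r₄ sin(θ₄−θ₃)].
Numerator sine = +0.68835; denominator sine = +0.37784.
Result = 0.2376·2.94·(+0.68835) / (0.4608·(+0.37784)) = +2.7618 rad/s; magnitude 2.7618 rad/s.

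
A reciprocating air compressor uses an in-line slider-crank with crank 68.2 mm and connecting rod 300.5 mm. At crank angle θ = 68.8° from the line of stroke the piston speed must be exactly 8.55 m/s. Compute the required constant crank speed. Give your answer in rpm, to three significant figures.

For an in-line slider-crank, |v_piston| = rω|sinθ|·[1 + r cosθ/√(L² − r² sin²θ)].
With r = 0.0682 m, L = 0.3005 m, θ = 68.8°: the bracketed kinematic factor |dx/dθ| = 0.068924 m.
ω = v/|dx/dθ| = 8.55/0.068924 = 124.05 rad/s.
N = 60ω/(2π) = 1184.6 rpm.

1180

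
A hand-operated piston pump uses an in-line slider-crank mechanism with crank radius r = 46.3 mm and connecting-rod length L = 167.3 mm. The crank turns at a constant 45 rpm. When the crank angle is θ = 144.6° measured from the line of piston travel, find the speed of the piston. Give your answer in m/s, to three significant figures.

ω = 2π·45/60 = 4.712 rad/s
For an in-line slider-crank, x = r cosθ + √(L² − r² sin²θ), so v = −rω sinθ·[1 + r cosθ/√(L² − r² sin²θ)].
With r = 0.0463 m, L = 0.1673 m, θ = 144.6°: √(L² − r² sin²θ) = 0.16514 m.
v = −0.0463·4.712·0.57928·[1 + 0.0463·-0.81513/0.16514] = -0.097504 m/s.
|v| = 0.097504 m/s.

0.0975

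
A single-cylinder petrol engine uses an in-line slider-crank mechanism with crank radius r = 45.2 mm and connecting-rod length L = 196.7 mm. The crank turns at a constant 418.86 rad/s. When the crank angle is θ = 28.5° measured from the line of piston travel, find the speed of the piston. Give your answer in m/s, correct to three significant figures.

ω = 418.9 rad/s
For an in-line slider-crank, x = r cosθ + √(L² − r² sin²θ), so v = −rω sinθ·[1 + r cosθ/√(L² − r² sin²θ)].
With r = 0.0452 m, L = 0.1967 m, θ = 28.5°: √(L² − r² sin²θ) = 0.19551 m.
v = −0.0452·418.9·0.47716·[1 + 0.0452·0.87882/0.19551] = -10.869 m/s.
|v| = 10.869 m/s.

10.9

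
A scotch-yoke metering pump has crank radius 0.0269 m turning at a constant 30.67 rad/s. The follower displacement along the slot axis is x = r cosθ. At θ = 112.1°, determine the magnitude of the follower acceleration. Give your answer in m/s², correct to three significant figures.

9.52

ω = 30.67 rad/s
x = r cosθ ⇒ ẍ = −rω² cosθ (ω constant).
|a| = rω²|cosθ| = 0.0269·(30.67)²·|cos 112.1°| = 9.5198 m/s².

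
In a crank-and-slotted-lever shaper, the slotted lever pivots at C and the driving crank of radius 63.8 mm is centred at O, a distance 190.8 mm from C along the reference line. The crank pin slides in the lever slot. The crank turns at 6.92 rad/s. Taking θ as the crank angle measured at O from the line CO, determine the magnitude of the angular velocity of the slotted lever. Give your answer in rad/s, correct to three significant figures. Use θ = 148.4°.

2.21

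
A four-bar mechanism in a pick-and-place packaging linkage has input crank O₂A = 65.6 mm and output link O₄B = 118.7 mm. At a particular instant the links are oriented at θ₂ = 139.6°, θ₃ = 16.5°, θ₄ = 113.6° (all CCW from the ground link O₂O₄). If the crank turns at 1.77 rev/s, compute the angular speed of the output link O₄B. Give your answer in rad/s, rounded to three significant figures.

ω₂ = 11.12 rad/s (from 1.77 rev/s).
Differentiating the loop-closure r₂e^{iθ₂}+r₃e^{iθ₃}=r₁+r₄e^{iθ₄} gives r₂ω₂e^{iθ₂}+r₃ω₃e^{iθ₃}=r₄ω₄e^{iθ₄}.
Eliminating the other unknown: ω₄ = r₂ω₂ sin(θ₂−θ₃) / [r₄ sin(θ₄−θ₃)].
Numerator sine = +0.83772; denominator sine = +0.99233.
Result = 0.0656·11.12·(+0.83772) / (0.1187·(+0.99233)) = +5.1886 rad/s; magnitude 5.1886 rad/s.

5.19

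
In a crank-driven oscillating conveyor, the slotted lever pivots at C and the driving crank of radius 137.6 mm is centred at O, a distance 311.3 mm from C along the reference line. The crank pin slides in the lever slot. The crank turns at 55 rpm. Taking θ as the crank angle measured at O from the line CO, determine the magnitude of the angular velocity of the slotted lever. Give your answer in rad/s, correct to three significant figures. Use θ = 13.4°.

1.75

ω = 5.76 rad/s (from 55 rpm).
Crank pin A relative to C: A = (d + r cosθ, r sinθ); lever angle φ = atan2(r sinθ, d + r cosθ).
Differentiating tanφ: φ̇ = rω(d cosθ + r)/(d² + r² + 2dr cosθ).
d² + r² + 2dr cosθ = |CA|² = 0.199179 m²;  d cosθ + r = +0.44043 m.
|ω_lever| = |0.1376·5.76·+0.44043| / 0.199179 = 1.7524 rad/s.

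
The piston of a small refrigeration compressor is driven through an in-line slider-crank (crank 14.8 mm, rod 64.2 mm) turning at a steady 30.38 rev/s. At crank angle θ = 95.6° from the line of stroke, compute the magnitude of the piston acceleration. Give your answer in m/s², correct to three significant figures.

ω = 2π·30.4 = 190.9 rad/s
x(θ) = r cosθ + √(L² − r² sin²θ); with ω constant, a = ω²·d²x/dθ².
d²x/dθ² = −r cosθ − r²(cos2θ)/√u − r⁴ sin²2θ/(4u^{3/2}),  u = L² − r² sin²θ = 0.00390469 m².
Substituting r = 0.0148 m, L = 0.0642 m, θ = 95.6°: d²x/dθ² = +0.004881 m.
a = ω²·d²x/dθ² = (190.9)²·(+0.004881) = +177.84 m/s²;  |a| = 177.84 m/s².

178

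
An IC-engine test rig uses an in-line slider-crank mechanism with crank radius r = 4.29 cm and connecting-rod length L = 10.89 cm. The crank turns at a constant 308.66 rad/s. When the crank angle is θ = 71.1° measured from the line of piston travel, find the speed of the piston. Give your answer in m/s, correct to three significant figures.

14.3

ω = 308.7 rad/s
For an in-line slider-crank, x = r cosθ + √(L² − r² sin²θ), so v = −rω sinθ·[1 + r cosθ/√(L² − r² sin²θ)].
With r = 0.0429 m, L = 0.1089 m, θ = 71.1°: √(L² − r² sin²θ) = 0.10105 m.
v = −0.0429·308.7·0.94609·[1 + 0.0429·0.32392/0.10105] = -14.25 m/s.
|v| = 14.25 m/s.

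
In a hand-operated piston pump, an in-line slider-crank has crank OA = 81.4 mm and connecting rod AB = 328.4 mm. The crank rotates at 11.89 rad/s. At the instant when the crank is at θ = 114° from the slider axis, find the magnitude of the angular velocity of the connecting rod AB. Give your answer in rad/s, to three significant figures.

1.23

ω = 11.89 rad/s
The rod makes angle φ with the slider axis where L sinφ = r sinθ; differentiating, L cosφ·φ̇ = r ω cosθ.
L cosφ = √(L² − r² sin²θ) = 0.31987 m.
|ω_rod| = r ω |cosθ| / √(L² − r² sin²θ) = 0.0814·11.89·0.40674/0.31987 = 1.2307 rad/s.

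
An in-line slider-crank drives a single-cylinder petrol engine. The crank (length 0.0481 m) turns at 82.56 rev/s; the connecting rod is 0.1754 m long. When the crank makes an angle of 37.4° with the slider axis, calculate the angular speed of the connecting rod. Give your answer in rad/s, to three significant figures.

ω = 518.7 rad/s (converted from 82.56 rev/s).
The rod makes angle φ with the slider axis where L sinφ = r sinθ; differentiating, L cosφ·φ̇ = r ω cosθ.
L cosφ = √(L² − r² sin²θ) = 0.17295 m.
|ω_rod| = r ω |cosθ| / √(L² − r² sin²θ) = 0.0481·518.7·0.79441/0.17295 = 114.61 rad/s.

115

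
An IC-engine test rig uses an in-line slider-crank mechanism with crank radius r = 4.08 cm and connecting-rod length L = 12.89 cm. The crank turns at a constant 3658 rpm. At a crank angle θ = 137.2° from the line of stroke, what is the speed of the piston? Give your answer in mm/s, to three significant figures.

ω = 2π·3658/60 = 383.1 rad/s
For an in-line slider-crank, x = r cosθ + √(L² − r² sin²θ), so v = −rω sinθ·[1 + r cosθ/√(L² − r² sin²θ)].
With r = 0.0408 m, L = 0.1289 m, θ = 137.2°: √(L² − r² sin²θ) = 0.12588 m.
v = −0.0408·383.1·0.67944·[1 + 0.0408·-0.73373/0.12588] = -8.0937 m/s.
|v| = 8.0937 m/s = 8093.7 mm/s.

8090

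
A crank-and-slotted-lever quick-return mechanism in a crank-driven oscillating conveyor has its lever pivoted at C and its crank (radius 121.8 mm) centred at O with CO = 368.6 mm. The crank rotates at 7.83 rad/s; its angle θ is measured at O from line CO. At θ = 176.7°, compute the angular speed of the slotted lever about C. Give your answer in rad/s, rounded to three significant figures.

3.85

ω = 7.83 rad/s
Crank pin A relative to C: A = (d + r cosθ, r sinθ); lever angle φ = atan2(r sinθ, d + r cosθ).
Differentiating tanφ: φ̇ = rω(d cosθ + r)/(d² + r² + 2dr cosθ).
d² + r² + 2dr cosθ = |CA|² = 0.0610591 m²;  d cosθ + r = -0.24619 m.
|ω_lever| = |0.1218·7.83·-0.24619| / 0.0610591 = 3.8453 rad/s.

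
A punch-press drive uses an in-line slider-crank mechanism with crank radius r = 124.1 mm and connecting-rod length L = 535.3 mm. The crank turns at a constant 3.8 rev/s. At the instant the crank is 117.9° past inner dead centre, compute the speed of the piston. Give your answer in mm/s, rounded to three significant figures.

ω = 2π·3.8 = 23.88 rad/s
For an in-line slider-crank, x = r cosθ + √(L² − r² sin²θ), so v = −rω sinθ·[1 + r cosθ/√(L² − r² sin²θ)].
With r = 0.1241 m, L = 0.5353 m, θ = 117.9°: √(L² − r² sin²θ) = 0.52394 m.
v = −0.1241·23.88·0.88377·[1 + 0.1241·-0.46793/0.52394] = -2.3284 m/s.
|v| = 2.3284 m/s = 2328.4 mm/s.

2330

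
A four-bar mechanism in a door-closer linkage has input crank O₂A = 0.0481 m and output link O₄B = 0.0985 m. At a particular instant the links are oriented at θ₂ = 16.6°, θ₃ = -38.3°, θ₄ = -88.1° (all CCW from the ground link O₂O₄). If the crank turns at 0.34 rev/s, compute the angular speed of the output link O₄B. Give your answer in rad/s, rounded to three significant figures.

1.12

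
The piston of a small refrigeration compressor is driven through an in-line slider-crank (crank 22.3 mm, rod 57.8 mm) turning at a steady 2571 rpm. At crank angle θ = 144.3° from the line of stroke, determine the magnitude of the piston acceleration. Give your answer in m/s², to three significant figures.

ω = 2π·2571/60 = 269.2 rad/s
x(θ) = r cosθ + √(L² − r² sin²θ); with ω constant, a = ω²·d²x/dθ².
d²x/dθ² = −r cosθ − r²(cos2θ)/√u − r⁴ sin²2θ/(4u^{3/2}),  u = L² − r² sin²θ = 0.0031715 m².
Substituting r = 0.0223 m, L = 0.0578 m, θ = 144.3°: d²x/dθ² = +0.014982 m.
a = ω²·d²x/dθ² = (269.2)²·(+0.014982) = +1086 m/s²;  |a| = 1086 m/s².

1090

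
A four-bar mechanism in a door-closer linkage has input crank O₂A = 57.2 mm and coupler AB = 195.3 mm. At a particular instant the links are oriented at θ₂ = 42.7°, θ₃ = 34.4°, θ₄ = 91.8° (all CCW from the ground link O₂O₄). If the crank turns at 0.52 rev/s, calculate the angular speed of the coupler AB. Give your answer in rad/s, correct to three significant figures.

ω₂ = 3.267 rad/s (from 0.52 rev/s).
Differentiating the loop-closure r₂e^{iθ₂}+r₃e^{iθ₃}=r₁+r₄e^{iθ₄} gives r₂ω₂e^{iθ₂}+r₃ω₃e^{iθ₃}=r₄ω₄e^{iθ₄}.
Eliminating the other unknown: ω₃ = r₂ω₂ sin(θ₄−θ₂) / [r₃ sin(θ₃−θ₄)].
Numerator sine = +0.75585; denominator sine = -0.84245.
Result = 0.0572·3.267·(+0.75585) / (0.1953·(-0.84245)) = -0.85856 rad/s; magnitude 0.85856 rad/s.

0.859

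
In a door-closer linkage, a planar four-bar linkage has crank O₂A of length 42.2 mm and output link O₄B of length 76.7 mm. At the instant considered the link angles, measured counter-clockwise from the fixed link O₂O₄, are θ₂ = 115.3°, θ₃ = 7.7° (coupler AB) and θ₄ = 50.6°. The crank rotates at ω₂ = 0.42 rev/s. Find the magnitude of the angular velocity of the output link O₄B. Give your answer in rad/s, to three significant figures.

2.03

ω₂ = 2.639 rad/s (from 0.42 rev/s).
Differentiating the loop-closure r₂e^{iθ₂}+r₃e^{iθ₃}=r₁+r₄e^{iθ₄} gives r₂ω₂e^{iθ₂}+r₃ω₃e^{iθ₃}=r₄ω₄e^{iθ₄}.
Eliminating the other unknown: ω₄ = r₂ω₂ sin(θ₂−θ₃) / [r₄ sin(θ₄−θ₃)].
Numerator sine = +0.95319; denominator sine = +0.68072.
Result = 0.0422·2.639·(+0.95319) / (0.0767·(+0.68072)) = +2.0331 rad/s; magnitude 2.0331 rad/s.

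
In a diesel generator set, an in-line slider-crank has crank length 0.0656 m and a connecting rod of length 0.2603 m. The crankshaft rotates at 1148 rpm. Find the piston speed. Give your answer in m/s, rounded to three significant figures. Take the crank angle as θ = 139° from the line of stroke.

4.18

ω = 2π·1148/60 = 120.2 rad/s
For an in-line slider-crank, x = r cosθ + √(L² − r² sin²θ), so v = −rω sinθ·[1 + r cosθ/√(L² − r² sin²θ)].
With r = 0.0656 m, L = 0.2603 m, θ = 139°: √(L² − r² sin²θ) = 0.25672 m.
v = −0.0656·120.2·0.65606·[1 + 0.0656·-0.75471/0.25672] = -4.1761 m/s.
|v| = 4.1761 m/s.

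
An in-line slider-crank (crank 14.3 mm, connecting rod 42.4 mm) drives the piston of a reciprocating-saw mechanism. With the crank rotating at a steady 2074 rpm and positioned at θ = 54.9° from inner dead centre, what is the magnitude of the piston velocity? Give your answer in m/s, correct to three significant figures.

ω = 2π·2074/60 = 217.2 rad/s
For an in-line slider-crank, x = r cosθ + √(L² − r² sin²θ), so v = −rω sinθ·[1 + r cosθ/√(L² − r² sin²θ)].
With r = 0.0143 m, L = 0.0424 m, θ = 54.9°: √(L² − r² sin²θ) = 0.040754 m.
v = −0.0143·217.2·0.81815·[1 + 0.0143·0.57501/0.040754] = -3.0537 m/s.
|v| = 3.0537 m/s.

3.05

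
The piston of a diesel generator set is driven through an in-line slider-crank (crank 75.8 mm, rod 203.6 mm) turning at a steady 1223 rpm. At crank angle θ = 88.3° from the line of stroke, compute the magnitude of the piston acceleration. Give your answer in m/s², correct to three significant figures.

ω = 2π·1223/60 = 128.1 rad/s
x(θ) = r cosθ + √(L² − r² sin²θ); with ω constant, a = ω²·d²x/dθ².
d²x/dθ² = −r cosθ − r²(cos2θ)/√u − r⁴ sin²2θ/(4u^{3/2}),  u = L² − r² sin²θ = 0.0357124 m².
Substituting r = 0.0758 m, L = 0.2036 m, θ = 88.3°: d²x/dθ² = +0.028097 m.
a = ω²·d²x/dθ² = (128.1)²·(+0.028097) = +460.87 m/s²;  |a| = 460.87 m/s².

461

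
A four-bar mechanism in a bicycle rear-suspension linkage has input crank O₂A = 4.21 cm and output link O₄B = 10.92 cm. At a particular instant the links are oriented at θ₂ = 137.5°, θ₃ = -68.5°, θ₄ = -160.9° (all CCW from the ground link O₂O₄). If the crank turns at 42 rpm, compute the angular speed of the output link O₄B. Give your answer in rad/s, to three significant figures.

0.744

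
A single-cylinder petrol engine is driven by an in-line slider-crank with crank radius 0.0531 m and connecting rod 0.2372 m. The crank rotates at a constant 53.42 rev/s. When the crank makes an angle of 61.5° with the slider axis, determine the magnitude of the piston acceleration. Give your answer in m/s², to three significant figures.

ω = 2π·53.4 = 335.6 rad/s
x(θ) = r cosθ + √(L² − r² sin²θ); with ω constant, a = ω²·d²x/dθ².
d²x/dθ² = −r cosθ − r²(cos2θ)/√u − r⁴ sin²2θ/(4u^{3/2}),  u = L² − r² sin²θ = 0.0540862 m².
Substituting r = 0.0531 m, L = 0.2372 m, θ = 61.5°: d²x/dθ² = -0.018845 m.
a = ω²·d²x/dθ² = (335.6)²·(-0.018845) = -2123.1 m/s²;  |a| = 2123.1 m/s².

2120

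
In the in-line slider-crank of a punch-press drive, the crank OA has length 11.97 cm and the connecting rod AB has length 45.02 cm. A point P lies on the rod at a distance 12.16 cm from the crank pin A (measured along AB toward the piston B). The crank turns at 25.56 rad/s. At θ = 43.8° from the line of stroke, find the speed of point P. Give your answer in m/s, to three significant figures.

ω = 25.56 rad/s.  Crank-pin speed |V_A| = rω = 3.0595 m/s, perpendicular to OA.
Rod angle: sinφ = −(r/L) sinθ ⇒ φ = -10.604°; ω_rod = −rω cosθ/√(L²−r²sin²θ) = -4.9903 rad/s.
V_P = V_A + ω_rod × AP, with AP = 0.1216 m along the rod.
Components: V_Px = −rω sinθ − a·ω_rod·sinφ = -2.2293 m/s;  V_Py = rω cosθ + a·ω_rod·cosφ = +1.6118 m/s.
|V_P| = √(V_Px² + V_Py²) = 2.7509 m/s.

2.75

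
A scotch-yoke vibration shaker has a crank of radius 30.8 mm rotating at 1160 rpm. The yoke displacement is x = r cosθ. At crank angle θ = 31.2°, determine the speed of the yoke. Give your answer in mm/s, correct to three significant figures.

ω = 121.5 rad/s (from 1160 rpm).
x = r cosθ ⇒ ẋ = −rω sinθ.
|v| = rω|sinθ| = 0.0308·121.5·|sin 31.2°| = 1.9382 m/s = 1938.2 mm/s.

1940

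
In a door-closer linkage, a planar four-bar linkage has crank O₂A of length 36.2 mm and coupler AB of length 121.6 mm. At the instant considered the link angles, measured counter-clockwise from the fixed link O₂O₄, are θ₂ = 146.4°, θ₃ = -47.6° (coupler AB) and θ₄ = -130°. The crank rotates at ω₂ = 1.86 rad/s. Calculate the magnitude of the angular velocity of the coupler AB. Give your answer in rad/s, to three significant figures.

0.555

ω₂ = 1.86 rad/s
Differentiating the loop-closure r₂e^{iθ₂}+r₃e^{iθ₃}=r₁+r₄e^{iθ₄} gives r₂ω₂e^{iθ₂}+r₃ω₃e^{iθ₃}=r₄ω₄e^{iθ₄}.
Eliminating the other unknown: ω₃ = r₂ω₂ sin(θ₄−θ₂) / [r₃ sin(θ₃−θ₄)].
Numerator sine = +0.99377; denominator sine = +0.99122.
Result = 0.0362·1.86·(+0.99377) / (0.1216·(+0.99122)) = +0.55514 rad/s; magnitude 0.55514 rad/s.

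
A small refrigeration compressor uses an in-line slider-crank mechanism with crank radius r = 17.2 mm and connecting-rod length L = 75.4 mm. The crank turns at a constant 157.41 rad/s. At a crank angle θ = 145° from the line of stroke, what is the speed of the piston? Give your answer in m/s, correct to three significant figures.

ω = 157.4 rad/s
For an in-line slider-crank, x = r cosθ + √(L² − r² sin²θ), so v = −rω sinθ·[1 + r cosθ/√(L² − r² sin²θ)].
With r = 0.0172 m, L = 0.0754 m, θ = 145°: √(L² − r² sin²θ) = 0.074752 m.
v = −0.0172·157.4·0.57358·[1 + 0.0172·-0.81915/0.074752] = -1.2602 m/s.
|v| = 1.2602 m/s.

1.26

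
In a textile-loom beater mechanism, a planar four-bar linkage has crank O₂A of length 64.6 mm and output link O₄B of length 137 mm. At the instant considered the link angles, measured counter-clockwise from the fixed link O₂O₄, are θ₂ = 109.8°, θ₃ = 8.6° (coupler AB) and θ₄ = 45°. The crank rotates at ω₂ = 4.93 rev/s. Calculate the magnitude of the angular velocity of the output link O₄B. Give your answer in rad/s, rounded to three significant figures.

ω₂ = 30.98 rad/s (from 4.93 rev/s).
Differentiating the loop-closure r₂e^{iθ₂}+r₃e^{iθ₃}=r₁+r₄e^{iθ₄} gives r₂ω₂e^{iθ₂}+r₃ω₃e^{iθ₃}=r₄ω₄e^{iθ₄}.
Eliminating the other unknown: ω₄ = r₂ω₂ sin(θ₂−θ₃) / [r₄ sin(θ₄−θ₃)].
Numerator sine = +0.98096; denominator sine = +0.59342.
Result = 0.0646·30.98·(+0.98096) / (0.137·(+0.59342)) = +24.145 rad/s; magnitude 24.145 rad/s.

24.1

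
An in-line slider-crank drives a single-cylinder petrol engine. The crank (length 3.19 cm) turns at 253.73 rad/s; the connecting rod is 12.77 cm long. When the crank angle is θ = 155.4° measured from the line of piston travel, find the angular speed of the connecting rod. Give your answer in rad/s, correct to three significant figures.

57.9

ω = 253.7 rad/s
The rod makes angle φ with the slider axis where L sinφ = r sinθ; differentiating, L cosφ·φ̇ = r ω cosθ.
L cosφ = √(L² − r² sin²θ) = 0.12701 m.
|ω_rod| = r ω |cosθ| / √(L² − r² sin²θ) = 0.0319·253.7·0.90924/0.12701 = 57.944 rad/s.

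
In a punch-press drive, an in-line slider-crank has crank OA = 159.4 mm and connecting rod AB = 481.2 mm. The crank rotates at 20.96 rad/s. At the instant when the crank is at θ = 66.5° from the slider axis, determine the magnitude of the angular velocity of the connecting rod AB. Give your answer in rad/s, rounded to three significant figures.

2.91

ω = 20.96 rad/s
The rod makes angle φ with the slider axis where L sinφ = r sinθ; differentiating, L cosφ·φ̇ = r ω cosθ.
L cosφ = √(L² − r² sin²θ) = 0.45846 m.
|ω_rod| = r ω |cosθ| / √(L² − r² sin²θ) = 0.1594·20.96·0.39875/0.45846 = 2.9059 rad/s.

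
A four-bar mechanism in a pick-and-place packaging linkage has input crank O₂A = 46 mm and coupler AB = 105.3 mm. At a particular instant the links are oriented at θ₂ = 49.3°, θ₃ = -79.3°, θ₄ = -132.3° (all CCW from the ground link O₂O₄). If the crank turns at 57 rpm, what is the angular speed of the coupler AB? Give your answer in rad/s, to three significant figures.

ω₂ = 5.969 rad/s (from 57 rpm).
Differentiating the loop-closure r₂e^{iθ₂}+r₃e^{iθ₃}=r₁+r₄e^{iθ₄} gives r₂ω₂e^{iθ₂}+r₃ω₃e^{iθ₃}=r₄ω₄e^{iθ₄}.
Eliminating the other unknown: ω₃ = r₂ω₂ sin(θ₄−θ₂) / [r₃ sin(θ₃−θ₄)].
Numerator sine = +0.02792; denominator sine = +0.79864.
Result = 0.046·5.969·(+0.02792) / (0.1053·(+0.79864)) = +0.091164 rad/s; magnitude 0.091164 rad/s.

0.0912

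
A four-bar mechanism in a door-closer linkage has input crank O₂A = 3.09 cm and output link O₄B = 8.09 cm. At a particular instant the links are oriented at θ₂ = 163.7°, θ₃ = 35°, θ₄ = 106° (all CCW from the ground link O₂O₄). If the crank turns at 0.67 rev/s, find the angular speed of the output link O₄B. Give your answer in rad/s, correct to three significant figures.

1.33

ω₂ = 4.21 rad/s (from 0.67 rev/s).
Differentiating the loop-closure r₂e^{iθ₂}+r₃e^{iθ₃}=r₁+r₄e^{iθ₄} gives r₂ω₂e^{iθ₂}+r₃ω₃e^{iθ₃}=r₄ω₄e^{iθ₄}.
Eliminating the other unknown: ω₄ = r₂ω₂ sin(θ₂−θ₃) / [r₄ sin(θ₄−θ₃)].
Numerator sine = +0.78043; denominator sine = +0.94552.
Result = 0.0309·4.21·(+0.78043) / (0.0809·(+0.94552)) = +1.3272 rad/s; magnitude 1.3272 rad/s.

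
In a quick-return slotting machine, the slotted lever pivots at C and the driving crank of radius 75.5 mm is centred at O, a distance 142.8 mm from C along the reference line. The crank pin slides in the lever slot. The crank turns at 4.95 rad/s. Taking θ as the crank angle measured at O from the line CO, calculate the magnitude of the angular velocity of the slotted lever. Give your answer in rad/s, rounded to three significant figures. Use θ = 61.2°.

1.48

ω = 4.95 rad/s
Crank pin A relative to C: A = (d + r cosθ, r sinθ); lever angle φ = atan2(r sinθ, d + r cosθ).
Differentiating tanφ: φ̇ = rω(d cosθ + r)/(d² + r² + 2dr cosθ).
d² + r² + 2dr cosθ = |CA|² = 0.03648 m²;  d cosθ + r = +0.14429 m.
|ω_lever| = |0.0755·4.95·+0.14429| / 0.03648 = 1.4782 rad/s.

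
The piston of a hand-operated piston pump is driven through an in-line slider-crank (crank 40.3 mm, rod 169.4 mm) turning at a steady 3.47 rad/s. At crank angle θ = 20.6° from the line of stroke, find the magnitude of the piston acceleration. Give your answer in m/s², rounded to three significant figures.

0.542

ω = 3.47 rad/s
x(θ) = r cosθ + √(L² − r² sin²θ); with ω constant, a = ω²·d²x/dθ².
d²x/dθ² = −r cosθ − r²(cos2θ)/√u − r⁴ sin²2θ/(4u^{3/2}),  u = L² − r² sin²θ = 0.0284953 m².
Substituting r = 0.0403 m, L = 0.1694 m, θ = 20.6°: d²x/dθ² = -0.045022 m.
a = ω²·d²x/dθ² = (3.47)²·(-0.045022) = -0.5421 m/s²;  |a| = 0.5421 m/s².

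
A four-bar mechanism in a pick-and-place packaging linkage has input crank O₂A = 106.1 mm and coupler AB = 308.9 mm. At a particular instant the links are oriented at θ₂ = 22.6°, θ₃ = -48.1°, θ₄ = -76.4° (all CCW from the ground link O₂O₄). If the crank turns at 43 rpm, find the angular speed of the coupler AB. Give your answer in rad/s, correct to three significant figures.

ω₂ = 4.503 rad/s (from 43 rpm).
Differentiating the loop-closure r₂e^{iθ₂}+r₃e^{iθ₃}=r₁+r₄e^{iθ₄} gives r₂ω₂e^{iθ₂}+r₃ω₃e^{iθ₃}=r₄ω₄e^{iθ₄}.
Eliminating the other unknown: ω₃ = r₂ω₂ sin(θ₄−θ₂) / [r₃ sin(θ₃−θ₄)].
Numerator sine = -0.98769; denominator sine = +0.47409.
Result = 0.1061·4.503·(-0.98769) / (0.3089·(+0.47409)) = -3.2222 rad/s; magnitude 3.2222 rad/s.

3.22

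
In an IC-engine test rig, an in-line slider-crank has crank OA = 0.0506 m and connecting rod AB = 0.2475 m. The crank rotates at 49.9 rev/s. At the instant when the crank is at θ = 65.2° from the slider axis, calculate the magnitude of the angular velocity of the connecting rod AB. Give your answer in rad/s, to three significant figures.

27.4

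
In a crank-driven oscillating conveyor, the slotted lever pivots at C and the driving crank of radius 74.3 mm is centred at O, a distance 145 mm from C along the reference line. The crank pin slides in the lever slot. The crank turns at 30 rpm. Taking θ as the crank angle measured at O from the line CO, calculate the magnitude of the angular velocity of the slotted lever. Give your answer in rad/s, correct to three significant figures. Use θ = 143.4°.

1.06

ω = 3.142 rad/s (from 30 rpm).
Crank pin A relative to C: A = (d + r cosθ, r sinθ); lever angle φ = atan2(r sinθ, d + r cosθ).
Differentiating tanφ: φ̇ = rω(d cosθ + r)/(d² + r² + 2dr cosθ).
d² + r² + 2dr cosθ = |CA|² = 0.00924718 m²;  d cosθ + r = -0.042109 m.
|ω_lever| = |0.0743·3.142·-0.042109| / 0.00924718 = 1.0629 rad/s.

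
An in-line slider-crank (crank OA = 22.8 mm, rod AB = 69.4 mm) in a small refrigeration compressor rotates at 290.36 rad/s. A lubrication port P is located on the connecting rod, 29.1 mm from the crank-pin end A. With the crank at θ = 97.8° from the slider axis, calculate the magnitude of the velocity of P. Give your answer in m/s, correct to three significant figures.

6.45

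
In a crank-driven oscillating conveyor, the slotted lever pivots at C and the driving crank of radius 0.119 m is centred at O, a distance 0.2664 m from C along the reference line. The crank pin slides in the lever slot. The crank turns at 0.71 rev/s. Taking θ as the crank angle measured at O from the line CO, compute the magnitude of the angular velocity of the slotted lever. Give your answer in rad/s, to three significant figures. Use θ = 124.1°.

ω = 4.461 rad/s (from 0.71 rev/s).
Crank pin A relative to C: A = (d + r cosθ, r sinθ); lever angle φ = atan2(r sinθ, d + r cosθ).
Differentiating tanφ: φ̇ = rω(d cosθ + r)/(d² + r² + 2dr cosθ).
d² + r² + 2dr cosθ = |CA|² = 0.0495837 m²;  d cosθ + r = -0.030354 m.
|ω_lever| = |0.119·4.461·-0.030354| / 0.0495837 = 0.32499 rad/s.

0.325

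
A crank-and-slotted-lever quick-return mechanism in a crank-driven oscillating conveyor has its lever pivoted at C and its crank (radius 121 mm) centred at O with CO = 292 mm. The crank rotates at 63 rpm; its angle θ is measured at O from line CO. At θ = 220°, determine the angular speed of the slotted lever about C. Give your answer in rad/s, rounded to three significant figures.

ω = 6.597 rad/s (from 63 rpm).
Crank pin A relative to C: A = (d + r cosθ, r sinθ); lever angle φ = atan2(r sinθ, d + r cosθ).
Differentiating tanφ: φ̇ = rω(d cosθ + r)/(d² + r² + 2dr cosθ).
d² + r² + 2dr cosθ = |CA|² = 0.0457732 m²;  d cosθ + r = -0.10268 m.
|ω_lever| = |0.121·6.597·-0.10268| / 0.0457732 = 1.7908 rad/s.

1.79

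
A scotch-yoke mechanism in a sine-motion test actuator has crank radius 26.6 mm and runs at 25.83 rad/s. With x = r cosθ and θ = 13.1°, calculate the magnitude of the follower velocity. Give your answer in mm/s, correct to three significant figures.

156

ω = 25.83 rad/s
x = r cosθ ⇒ ẋ = −rω sinθ.
|v| = rω|sinθ| = 0.0266·25.83·|sin 13.1°| = 0.15573 m/s = 155.73 mm/s.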